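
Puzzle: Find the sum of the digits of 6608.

20

6+6+0+8 = 20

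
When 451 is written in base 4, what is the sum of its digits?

451 in base 4 is 13003.
Digit sum: 1+3+0+0+3 = 7.

7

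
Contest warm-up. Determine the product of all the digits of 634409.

6×3×4×4×0×9 = 0

0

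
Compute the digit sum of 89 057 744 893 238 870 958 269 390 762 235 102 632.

8+9+0+5+7+7+4+4+8+9+3+2+3+8+8+7+0+9+5+8+2+6+9+3+9+0+7+6+2+2+3+5+1+0+2+6+3+2 = 182

182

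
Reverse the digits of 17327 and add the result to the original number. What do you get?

89698

Reverse of 17327 is 72371.
17327 + 72371 = 89698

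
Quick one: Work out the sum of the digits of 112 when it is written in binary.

112 in base 2 is 1110000.
Digit sum: 1+1+1+0+0+0+0 = 3.

3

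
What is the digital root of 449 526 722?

4+4+9+5+2+6+7+2+2 = 41
4+1 = 5

5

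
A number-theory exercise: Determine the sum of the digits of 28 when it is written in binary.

3

28 in base 2 is 11100.
Digit sum: 1+1+1+0+0 = 3.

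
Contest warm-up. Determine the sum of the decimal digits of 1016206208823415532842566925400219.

122

1+0+1+6+2+0+6+2+0+8+8+2+3+4+1+5+5+3+2+8+4+2+5+6+6+9+2+5+4+0+0+2+1+9 = 122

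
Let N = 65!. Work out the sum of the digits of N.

351

65! = 8247650592082470666723170306785496252186258551345437492922123134388955774976000000000000000
Sum of its 91 digits: 351.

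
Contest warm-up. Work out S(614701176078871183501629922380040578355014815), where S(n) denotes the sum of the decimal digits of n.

179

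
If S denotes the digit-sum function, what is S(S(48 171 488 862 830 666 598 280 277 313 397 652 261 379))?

3

First digit sum: 201.
2+0+1 = 3.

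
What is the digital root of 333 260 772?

3+3+3+2+6+0+7+7+2 = 33
3+3 = 6
(Equivalently, 333 260 772 mod 9 = 6.)

6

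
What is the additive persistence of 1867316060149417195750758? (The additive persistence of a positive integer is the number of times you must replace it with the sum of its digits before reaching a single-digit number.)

1867316060149417195750758 → 111 → 3 (2 steps)

2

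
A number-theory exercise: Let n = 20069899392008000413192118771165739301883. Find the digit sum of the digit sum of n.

11

First digit sum: 164.
1+6+4 = 11.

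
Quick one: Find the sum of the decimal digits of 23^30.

23^30 = 71094348791151363024389554286420996798449
Sum of its 41 digits: 199.

199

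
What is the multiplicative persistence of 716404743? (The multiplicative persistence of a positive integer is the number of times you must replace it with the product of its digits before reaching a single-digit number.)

716404743 → 0 (1 step)

1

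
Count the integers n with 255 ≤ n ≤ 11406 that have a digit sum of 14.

636

The integers in [255, 11406] that have a digit sum of 14: 257, 266, 275, 284, 293, 329, …, 11381, 11390.
636 qualify.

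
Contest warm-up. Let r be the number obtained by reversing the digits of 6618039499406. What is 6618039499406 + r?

12667988807572

Reverse of 6618039499406 is 6049949308166.
6618039499406 + 6049949308166 = 12667988807572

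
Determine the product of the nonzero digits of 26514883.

2×6×5×1×4×8×8×3 = 46080

46080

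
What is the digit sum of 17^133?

710

17^133 = 44638186597913863362049357957536682141766237605249012993900587266909922113284335391486587268950389323032244095153220313386761676544082610891200286629235304283501137
Sum of its 164 digits: 710.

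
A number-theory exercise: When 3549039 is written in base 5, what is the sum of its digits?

19

3549039 in base 5 is 1402032124.
Digit sum: 1+4+0+2+0+3+2+1+2+4 = 19.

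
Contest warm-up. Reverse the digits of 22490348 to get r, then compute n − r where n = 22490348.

Reverse of 22490348 is 84309422.
22490348 − 84309422 = -61819074

-61819074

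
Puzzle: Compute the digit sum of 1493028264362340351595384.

100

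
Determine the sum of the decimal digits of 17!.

17! = 355687428096000
Sum of its 15 digits: 63.

63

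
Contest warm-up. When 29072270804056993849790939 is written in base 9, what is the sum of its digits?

29072270804056993849790939 in base 9 is 444417674382737434586832755.
Digit sum: 4+4+4+4+1+7+6+7+4+3+8+2+7+3+7+4+3+4+5+8+6+8+3+2+7+5+5 = 131.

131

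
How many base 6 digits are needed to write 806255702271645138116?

806255702271645138116 in base 6 is 442053152252512050503001112, which has 27 digits.

27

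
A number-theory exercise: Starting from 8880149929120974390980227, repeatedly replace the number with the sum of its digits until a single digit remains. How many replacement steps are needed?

8880149929120974390980227 → 121 → 4 (2 steps)

2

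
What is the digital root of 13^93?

The digital root of n equals n mod 9 (or 9 when 9 | n), so we need 13^93 mod 9.
13^93 ≡ 1 (mod 9), so the digital root is 1.

1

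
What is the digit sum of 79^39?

79^39 = 101731760538020779982439013729424435349082123505118331555769567445939068719
Sum of its 75 digits: 325.

325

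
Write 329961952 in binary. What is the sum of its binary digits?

329961952 in base 2 is 10011101010101101000111100000.
Digit sum: 1+0+0+1+1+1+0+1+0+1+0+1+0+1+1+0+1+0+0+0+1+1+1+1+0+0+0+0+0 = 14.

14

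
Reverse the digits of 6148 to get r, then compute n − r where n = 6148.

-2268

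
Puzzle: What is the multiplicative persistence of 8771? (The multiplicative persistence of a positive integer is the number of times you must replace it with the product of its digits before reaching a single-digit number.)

8771 → 392 → 54 → 20 → 0 (4 steps)

4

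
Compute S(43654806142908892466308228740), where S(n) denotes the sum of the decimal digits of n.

129

4+3+6+5+4+8+0+6+1+4+2+9+0+8+8+9+2+4+6+6+3+0+8+2+2+8+7+4+0 = 129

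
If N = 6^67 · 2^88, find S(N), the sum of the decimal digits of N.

6^67 · 2^88 = 4234219755835052934698022960309625353650438560438063882282689114351167619465216
Sum of its 79 digits: 342.

342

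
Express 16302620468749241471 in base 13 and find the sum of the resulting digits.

95

16302620468749241471 in base 13 is 1B6662A34933726790.
Digit sum: 1+11+6+6+6+2+10+3+4+9+3+3+7+2+6+7+9+0 = 95.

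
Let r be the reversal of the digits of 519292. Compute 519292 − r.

226377

Reverse of 519292 is 292915.
519292 − 292915 = 226377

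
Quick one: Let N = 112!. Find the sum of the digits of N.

112! = 197450685722107402353682037275992488341277868034975337796656295094902858969771811440894224355027779366597957338237853638272334919686385621811850780464277094400000000000000000000000000
Sum of its 183 digits: 765.

765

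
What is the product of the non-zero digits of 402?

4×2 = 8

8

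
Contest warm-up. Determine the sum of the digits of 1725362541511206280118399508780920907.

147

1+7+2+5+3+6+2+5+4+1+5+1+1+2+0+6+2+8+0+1+1+8+3+9+9+5+0+8+7+8+0+9+2+0+9+0+7 = 147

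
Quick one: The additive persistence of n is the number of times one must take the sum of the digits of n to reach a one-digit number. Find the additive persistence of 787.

2

787 → 22 → 4 (2 steps)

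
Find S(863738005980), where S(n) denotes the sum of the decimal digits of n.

57

8+6+3+7+3+8+0+0+5+9+8+0 = 57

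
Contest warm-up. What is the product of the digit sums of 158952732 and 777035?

S(158952732) = 1+5+8+9+5+2+7+3+2 = 42.
S(777035) = 7+7+7+0+3+5 = 29.
42 · 29 = 1218.

1218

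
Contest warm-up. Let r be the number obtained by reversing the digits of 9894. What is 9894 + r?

14883

Reverse of 9894 is 4989.
9894 + 4989 = 14883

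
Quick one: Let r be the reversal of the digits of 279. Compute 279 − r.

-693

Reverse of 279 is 972.
279 − 972 = -693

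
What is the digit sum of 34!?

144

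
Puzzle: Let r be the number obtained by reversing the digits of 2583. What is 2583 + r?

6435

Reverse of 2583 is 3852.
2583 + 3852 = 6435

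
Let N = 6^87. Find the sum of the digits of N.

6^87 = 50021738714629030177311081962496059484833406150976385567830453518336
Sum of its 68 digits: 288.

288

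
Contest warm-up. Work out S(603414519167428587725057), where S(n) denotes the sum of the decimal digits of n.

107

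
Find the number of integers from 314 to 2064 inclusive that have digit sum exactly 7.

The integers in [314, 2064] that have digit sum exactly 7: 322, 331, 340, 403, 412, 421, …, 2041, 2050.
47 qualify.

47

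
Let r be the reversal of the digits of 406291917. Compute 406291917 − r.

Reverse of 406291917 is 719192604.
406291917 − 719192604 = -312900687

-312900687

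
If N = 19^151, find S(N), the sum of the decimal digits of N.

19^151 = 12353605938418008854620479769900388777940003795584514105288514340940113460963690793226426629221452312944554085990661282837486662264820108464118115018156037063238031190080425130760696243299273019
Sum of its 194 digits: 802.

802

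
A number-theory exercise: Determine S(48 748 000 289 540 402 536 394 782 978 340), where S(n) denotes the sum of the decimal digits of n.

143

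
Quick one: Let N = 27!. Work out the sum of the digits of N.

27! = 10888869450418352160768000000
Sum of its 29 digits: 108.

108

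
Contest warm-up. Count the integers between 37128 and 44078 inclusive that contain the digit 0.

2593

The integers in [37128, 44078] that contain the digit 0: 37130, 37140, 37150, 37160, 37170, 37180, …, 44077, 44078.
2593 qualify.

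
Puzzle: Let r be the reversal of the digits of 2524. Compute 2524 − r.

-1728

Reverse of 2524 is 4252.
2524 − 4252 = -1728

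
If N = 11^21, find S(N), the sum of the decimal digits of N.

11^21 = 7400249944258160101211
Sum of its 22 digits: 71.

71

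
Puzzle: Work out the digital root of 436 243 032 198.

4+3+6+2+4+3+0+3+2+1+9+8 = 45
4+5 = 9

9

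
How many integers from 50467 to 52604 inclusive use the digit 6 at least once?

572

The integers in [50467, 52604] that use the digit 6 at least once: 50467, 50468, 50469, 50476, 50486, 50496, …, 52603, 52604.
572 qualify.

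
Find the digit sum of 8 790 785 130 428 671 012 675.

97

8+7+9+0+7+8+5+1+3+0+4+2+8+6+7+1+0+1+2+6+7+5 = 97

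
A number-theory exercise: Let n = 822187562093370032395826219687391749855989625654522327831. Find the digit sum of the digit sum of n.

11

First digit sum: 272.
2+7+2 = 11.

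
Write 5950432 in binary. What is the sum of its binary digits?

5950432 in base 2 is 10110101100101111100000.
Digit sum: 1+0+1+1+0+1+0+1+1+0+0+1+0+1+1+1+1+1+0+0+0+0+0 = 12.

12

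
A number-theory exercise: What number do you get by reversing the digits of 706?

607

Reversing 706 gives 607.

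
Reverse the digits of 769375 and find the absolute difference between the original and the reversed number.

Reverse of 769375 is 573967.
|769375 − 573967| = 195408

195408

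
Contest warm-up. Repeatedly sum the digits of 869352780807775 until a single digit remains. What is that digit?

8+6+9+3+5+2+7+8+0+8+0+7+7+7+5 = 82
8+2 = 10
1+0 = 1

1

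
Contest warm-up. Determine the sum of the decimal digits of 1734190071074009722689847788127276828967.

194

1+7+3+4+1+9+0+0+7+1+0+7+4+0+0+9+7+2+2+6+8+9+8+4+7+7+8+8+1+2+7+2+7+6+8+2+8+9+6+7 = 194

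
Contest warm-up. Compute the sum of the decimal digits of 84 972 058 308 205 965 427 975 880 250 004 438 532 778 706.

202

8+4+9+7+2+0+5+8+3+0+8+2+0+5+9+6+5+4+2+7+9+7+5+8+8+0+2+5+0+0+0+4+4+3+8+5+3+2+7+7+8+7+0+6 = 202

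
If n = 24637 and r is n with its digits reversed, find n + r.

Reverse of 24637 is 73642.
24637 + 73642 = 98279

98279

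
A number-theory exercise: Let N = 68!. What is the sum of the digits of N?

342

68! = 2480035542436830599600990418569171581047399201355367672371710738018221445712183296000000000000000
Sum of its 97 digits: 342.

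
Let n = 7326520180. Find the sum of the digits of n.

7+3+2+6+5+2+0+1+8+0 = 34

34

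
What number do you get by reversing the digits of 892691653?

Reversing 892691653 gives 356196298.

356196298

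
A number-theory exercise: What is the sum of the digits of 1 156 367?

1+1+5+6+3+6+7 = 29

29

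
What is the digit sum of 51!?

198

51! = 1551118753287382280224243016469303211063259720016986112000000000000
Sum of its 67 digits: 198.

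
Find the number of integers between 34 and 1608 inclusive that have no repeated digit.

994

The integers in [34, 1608] that have no repeated digit: 34, 35, 36, 37, 38, 39, …, 1607, 1608.
994 qualify.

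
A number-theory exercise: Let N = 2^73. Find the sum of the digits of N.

2^73 = 9444732965739290427392
Sum of its 22 digits: 110.

110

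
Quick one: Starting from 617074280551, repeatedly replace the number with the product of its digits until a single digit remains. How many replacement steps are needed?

1

617074280551 → 0 (1 step)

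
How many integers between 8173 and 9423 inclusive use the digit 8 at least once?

905

The integers in [8173, 9423] that use the digit 8 at least once: 8173, 8174, 8175, 8176, 8177, 8178, …, 9408, 9418.
905 qualify.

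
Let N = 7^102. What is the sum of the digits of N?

397

7^102 = 158489348971613141575887740685910623732002956746326644645760871238192881522209474940049
Sum of its 87 digits: 397.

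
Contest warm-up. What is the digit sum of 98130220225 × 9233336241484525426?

98130220225 × 9233336241484525426 = 906069318788350260982991940850
Sum of its 30 digits: 145.

145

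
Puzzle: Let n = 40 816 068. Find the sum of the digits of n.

4+0+8+1+6+0+6+8 = 33

33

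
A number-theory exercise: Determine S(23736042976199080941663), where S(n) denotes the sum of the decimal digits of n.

105

2+3+7+3+6+0+4+2+9+7+6+1+9+9+0+8+0+9+4+1+6+6+3 = 105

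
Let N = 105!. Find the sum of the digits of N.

105! = 1081396758240290900504101305800329649720646107774902579144176636573226531909905153326984536526808240339776398934872029657993872907813436816097280000000000000000000000000
Sum of its 169 digits: 648.

648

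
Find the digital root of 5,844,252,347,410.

4

5+8+4+4+2+5+2+3+4+7+4+1+0 = 49
4+9 = 13
1+3 = 4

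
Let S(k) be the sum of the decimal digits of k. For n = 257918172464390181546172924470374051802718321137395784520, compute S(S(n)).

10

First digit sum: 235.
2+3+5 = 10.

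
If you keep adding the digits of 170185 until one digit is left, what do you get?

1+7+0+1+8+5 = 22
2+2 = 4

4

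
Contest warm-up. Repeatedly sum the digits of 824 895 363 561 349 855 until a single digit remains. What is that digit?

4

8+2+4+8+9+5+3+6+3+5+6+1+3+4+9+8+5+5 = 94
9+4 = 13
1+3 = 4
(Equivalently, 824 895 363 561 349 855 mod 9 = 4.)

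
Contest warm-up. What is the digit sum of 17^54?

325

17^54 = 2781261054089634417978685260068829533776361098661640987380359813729
Sum of its 67 digits: 325.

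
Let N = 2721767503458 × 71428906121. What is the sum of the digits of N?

114

2721767503458 × 71428906121 = 194412875487690024866418
Sum of its 24 digits: 114.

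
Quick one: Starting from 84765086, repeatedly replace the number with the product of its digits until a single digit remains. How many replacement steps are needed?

84765086 → 0 (1 step)

1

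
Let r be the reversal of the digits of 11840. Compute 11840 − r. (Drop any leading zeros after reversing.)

Reverse of 11840 is 4811.
11840 − 4811 = 7029

7029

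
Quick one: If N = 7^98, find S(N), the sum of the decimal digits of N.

7^98 = 66009724686219550843768321818371771650147004059278069406814190436565131829325062449
Sum of its 83 digits: 355.

355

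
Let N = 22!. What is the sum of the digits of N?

72

22! = 1124000727777607680000
Sum of its 22 digits: 72.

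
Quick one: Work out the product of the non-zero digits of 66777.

12348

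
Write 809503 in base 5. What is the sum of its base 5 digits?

11

809503 in base 5 is 201401003.
Digit sum: 2+0+1+4+0+1+0+0+3 = 11.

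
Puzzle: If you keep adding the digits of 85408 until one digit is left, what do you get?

8+5+4+0+8 = 25
2+5 = 7

7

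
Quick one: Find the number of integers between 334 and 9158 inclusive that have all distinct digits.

4603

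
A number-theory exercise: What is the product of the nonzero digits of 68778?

18816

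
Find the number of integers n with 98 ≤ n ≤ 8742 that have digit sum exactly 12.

The integers in [98, 8742] that have digit sum exactly 12: 129, 138, 147, 156, 165, 174, …, 8310, 8400.
398 qualify.

398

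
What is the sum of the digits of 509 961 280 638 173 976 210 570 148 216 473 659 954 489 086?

5+0+9+9+6+1+2+8+0+6+3+8+1+7+3+9+7+6+2+1+0+5+7+0+1+4+8+2+1+6+4+7+3+6+5+9+9+5+4+4+8+9+0+8+6 = 214

214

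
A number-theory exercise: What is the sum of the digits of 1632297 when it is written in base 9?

25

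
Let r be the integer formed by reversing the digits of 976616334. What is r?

433616679

Reversing 976616334 gives 433616679.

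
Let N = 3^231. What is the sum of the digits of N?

531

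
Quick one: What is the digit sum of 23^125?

749

23^125 = 164429411410369030597209522318800524489738240286394468993169920234693112395740694404729343463316583153498492045834781640546460894811050131886751583720245249098026646757943
Sum of its 171 digits: 749.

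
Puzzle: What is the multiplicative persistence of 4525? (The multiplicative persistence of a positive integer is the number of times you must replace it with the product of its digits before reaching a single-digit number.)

2

4525 → 200 → 0 (2 steps)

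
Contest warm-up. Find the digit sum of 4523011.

4+5+2+3+0+1+1 = 16

16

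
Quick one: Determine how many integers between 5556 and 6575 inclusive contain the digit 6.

747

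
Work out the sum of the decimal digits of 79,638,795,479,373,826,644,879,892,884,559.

7+9+6+3+8+7+9+5+4+7+9+3+7+3+8+2+6+6+4+4+8+7+9+8+9+2+8+8+4+5+5+9 = 199

199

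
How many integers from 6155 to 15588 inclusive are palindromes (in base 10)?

The integers in [6155, 15588] that are palindromes (in base 10): 6226, 6336, 6446, 6556, 6666, 6776, …, 15451, 15551.
94 qualify.

94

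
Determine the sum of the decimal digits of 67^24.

208

67^24 = 66956888672235945457062019127709902451882721
Sum of its 44 digits: 208.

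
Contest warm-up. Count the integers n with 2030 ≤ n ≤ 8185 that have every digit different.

The integers in [2030, 8185] that have every digit different: 2031, 2034, 2035, 2036, 2037, 2038, …, 8176, 8179.
3122 qualify.

3122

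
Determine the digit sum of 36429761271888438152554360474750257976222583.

3+6+4+2+9+7+6+1+2+7+1+8+8+8+4+3+8+1+5+2+5+5+4+3+6+0+4+7+4+7+5+0+2+5+7+9+7+6+2+2+2+5+8+3 = 203

203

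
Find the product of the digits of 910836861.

9×1×0×8×3×6×8×6×1 = 0

0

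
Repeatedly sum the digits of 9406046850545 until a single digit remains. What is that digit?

9+4+0+6+0+4+6+8+5+0+5+4+5 = 56
5+6 = 11
1+1 = 2
(Equivalently, 9406046850545 mod 9 = 2.)

2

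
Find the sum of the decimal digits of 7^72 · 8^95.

593

7^72 · 8^95 = 437127012983117684673747118035572880643607196150352285977414003378139610415715115346118074118849770120880146770616907006702292050192148494687404032
Sum of its 147 digits: 593.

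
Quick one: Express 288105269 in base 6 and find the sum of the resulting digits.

288105269 in base 6 is 44331032405.
Digit sum: 4+4+3+3+1+0+3+2+4+0+5 = 29.

29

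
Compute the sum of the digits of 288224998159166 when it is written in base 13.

86

288224998159166 in base 13 is C4A9668074A73.
Digit sum: 12+4+10+9+6+6+8+0+7+4+10+7+3 = 86.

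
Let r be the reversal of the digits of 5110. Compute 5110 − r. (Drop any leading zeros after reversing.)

Reverse of 5110 is 115.
5110 − 115 = 4995

4995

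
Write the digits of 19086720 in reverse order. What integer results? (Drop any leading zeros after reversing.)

2768091

Reversing 19086720 gives 2768091.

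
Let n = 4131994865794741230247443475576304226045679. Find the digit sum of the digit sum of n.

13

First digit sum: 193.
1+9+3 = 13.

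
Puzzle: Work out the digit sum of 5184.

5+1+8+4 = 18

18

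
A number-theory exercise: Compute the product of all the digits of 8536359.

8×5×3×6×3×5×9 = 97200

97200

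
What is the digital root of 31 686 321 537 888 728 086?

3+1+6+8+6+3+2+1+5+3+7+8+8+8+7+2+8+0+8+6 = 100
1+0+0 = 1

1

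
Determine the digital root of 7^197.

4

The digital root of n equals n mod 9 (or 9 when 9 | n), so we need 7^197 mod 9.
7^197 ≡ 4 (mod 9), so the digital root is 4.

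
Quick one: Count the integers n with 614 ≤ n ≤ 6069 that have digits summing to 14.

371

The integers in [614, 6069] that have digits summing to 14: 617, 626, 635, 644, 653, 662, …, 6053, 6062.
371 qualify.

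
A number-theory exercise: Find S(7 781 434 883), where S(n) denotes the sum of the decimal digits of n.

7+7+8+1+4+3+4+8+8+3 = 53

53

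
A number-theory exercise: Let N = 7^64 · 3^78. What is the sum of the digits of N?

7^64 · 3^78 = 20032374427036070971980442446727429936366725334338593723600031219496455333766859296029152889
Sum of its 92 digits: 405.

405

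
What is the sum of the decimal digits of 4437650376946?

64

4+4+3+7+6+5+0+3+7+6+9+4+6 = 64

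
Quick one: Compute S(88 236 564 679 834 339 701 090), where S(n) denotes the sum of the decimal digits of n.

111

8+8+2+3+6+5+6+4+6+7+9+8+3+4+3+3+9+7+0+1+0+9+0 = 111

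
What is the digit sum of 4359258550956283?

79

4+3+5+9+2+5+8+5+5+0+9+5+6+2+8+3 = 79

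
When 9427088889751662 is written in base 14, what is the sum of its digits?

103

9427088889751662 in base 14 is BC3CD772D0274A.
Digit sum: 11+12+3+12+13+7+7+2+13+0+2+7+4+10 = 103.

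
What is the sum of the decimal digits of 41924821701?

39

4+1+9+2+4+8+2+1+7+0+1 = 39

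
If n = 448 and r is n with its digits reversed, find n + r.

1292

Reverse of 448 is 844.
448 + 844 = 1292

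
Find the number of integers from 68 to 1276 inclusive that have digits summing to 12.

94

The integers in [68, 1276] that have digits summing to 12: 75, 84, 93, 129, 138, 147, …, 1263, 1272.
94 qualify.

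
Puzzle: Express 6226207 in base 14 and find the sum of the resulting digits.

26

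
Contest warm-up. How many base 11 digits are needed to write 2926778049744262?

15

2926778049744262 in base 11 is 77861A66715279A, which has 15 digits.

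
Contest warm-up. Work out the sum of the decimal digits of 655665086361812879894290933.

139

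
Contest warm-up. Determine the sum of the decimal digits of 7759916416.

55

7+7+5+9+9+1+6+4+1+6 = 55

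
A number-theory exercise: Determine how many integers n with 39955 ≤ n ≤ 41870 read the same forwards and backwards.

20

The integers in [39955, 41870] that read the same forwards and backwards: 39993, 40004, 40104, 40204, 40304, 40404, …, 41714, 41814.
20 qualify.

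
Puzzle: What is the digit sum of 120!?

783

120! = 6689502913449127057588118054090372586752746333138029810295671352301633557244962989366874165271984981308157637893214090552534408589408121859898481114389650005964960521256960000000000000000000000000000
Sum of its 199 digits: 783.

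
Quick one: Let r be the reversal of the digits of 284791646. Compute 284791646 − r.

-361405836

Reverse of 284791646 is 646197482.
284791646 − 646197482 = -361405836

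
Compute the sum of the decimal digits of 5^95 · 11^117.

5^95 · 11^117 = 175830647512740499488626695776075998968790096394767794820598407606936157289407861448787303474701223619043778972422717070560581624399540886317643158774648437514542820281349122524261474609375
Sum of its 189 digits: 907.

907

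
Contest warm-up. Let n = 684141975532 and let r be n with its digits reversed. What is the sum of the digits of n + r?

Reversal of 684141975532 is 235579141486; 684141975532 + 235579141486 = 919721117018.
Digit sum of 919721117018: 9+1+9+7+2+1+1+1+7+0+1+8 = 47.

47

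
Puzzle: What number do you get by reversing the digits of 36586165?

Reversing 36586165 gives 56168563.

56168563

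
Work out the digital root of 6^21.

9

The digital root of n equals n mod 9 (or 9 when 9 | n), so we need 6^21 mod 9.
6^21 ≡ 0 (mod 9), so the digital root is 9.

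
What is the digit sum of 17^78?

17^78 = 944095369389803355596663027856831577391953564506535612111468930930640435654631174564988159754209
Sum of its 96 digits: 451.

451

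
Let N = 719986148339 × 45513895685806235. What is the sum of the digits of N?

719986148339 × 45513895685806235 = 32769374450726660049521093665
Sum of its 29 digits: 127.

127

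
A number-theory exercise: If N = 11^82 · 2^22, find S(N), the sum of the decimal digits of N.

11^82 · 2^22 = 103958519885003803296259454453381732489532395758993017057157227901823630394643542569578921984
Sum of its 93 digits: 436.

436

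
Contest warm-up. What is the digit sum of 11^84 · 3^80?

11^84 · 3^80 = 443287955034709049183154450437163166422109847120137322283115121784974659042008090877494640064305191466548509641314867247285041
Sum of its 126 digits: 513.

513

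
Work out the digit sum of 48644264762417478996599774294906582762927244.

237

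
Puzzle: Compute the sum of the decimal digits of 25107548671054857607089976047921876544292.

2+5+1+0+7+5+4+8+6+7+1+0+5+4+8+5+7+6+0+7+0+8+9+9+7+6+0+4+7+9+2+1+8+7+6+5+4+4+2+9+2 = 197

197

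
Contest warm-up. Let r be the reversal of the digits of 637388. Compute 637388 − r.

-246348

Reverse of 637388 is 883736.
637388 − 883736 = -246348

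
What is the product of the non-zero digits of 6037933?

10206

6×3×7×9×3×3 = 10206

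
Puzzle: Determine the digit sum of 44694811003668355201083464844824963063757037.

4+4+6+9+4+8+1+1+0+0+3+6+6+8+3+5+5+2+0+1+0+8+3+4+6+4+8+4+4+8+2+4+9+6+3+0+6+3+7+5+7+0+3+7 = 187

187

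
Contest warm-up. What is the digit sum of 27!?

108

27! = 10888869450418352160768000000
Sum of its 29 digits: 108.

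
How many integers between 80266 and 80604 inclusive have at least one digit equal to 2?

92

The integers in [80266, 80604] that have at least one digit equal to 2: 80266, 80267, 80268, 80269, 80270, 80271, …, 80592, 80602.
92 qualify.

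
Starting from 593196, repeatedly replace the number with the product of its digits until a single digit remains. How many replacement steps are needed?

593196 → 7290 → 0 (2 steps)

2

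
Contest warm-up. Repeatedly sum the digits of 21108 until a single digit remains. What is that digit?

3

2+1+1+0+8 = 12
1+2 = 3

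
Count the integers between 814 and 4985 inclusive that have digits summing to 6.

52

The integers in [814, 4985] that have digits summing to 6: 1005, 1014, 1023, 1032, 1041, 1050, …, 4110, 4200.
52 qualify.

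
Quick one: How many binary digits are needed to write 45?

45 in base 2 is 101101, which has 6 digits.

6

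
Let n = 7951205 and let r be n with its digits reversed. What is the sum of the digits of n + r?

Reversal of 7951205 is 5021597; 7951205 + 5021597 = 12972802.
Digit sum of 12972802: 1+2+9+7+2+8+0+2 = 31.

31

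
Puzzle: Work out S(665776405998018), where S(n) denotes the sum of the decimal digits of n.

6+6+5+7+7+6+4+0+5+9+9+8+0+1+8 = 81

81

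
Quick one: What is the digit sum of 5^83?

290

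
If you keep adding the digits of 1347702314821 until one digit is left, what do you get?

1+3+4+7+7+0+2+3+1+4+8+2+1 = 43
4+3 = 7

7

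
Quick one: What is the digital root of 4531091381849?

4+5+3+1+0+9+1+3+8+1+8+4+9 = 56
5+6 = 11
1+1 = 2

2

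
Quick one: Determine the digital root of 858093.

6

8+5+8+0+9+3 = 33
3+3 = 6
(Equivalently, 858093 mod 9 = 6.)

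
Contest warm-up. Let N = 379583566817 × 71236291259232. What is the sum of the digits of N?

99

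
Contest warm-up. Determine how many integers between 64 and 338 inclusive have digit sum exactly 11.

27

The integers in [64, 338] that have digit sum exactly 11: 65, 74, 83, 92, 119, 128, …, 326, 335.
27 qualify.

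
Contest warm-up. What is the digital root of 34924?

3+4+9+2+4 = 22
2+2 = 4

4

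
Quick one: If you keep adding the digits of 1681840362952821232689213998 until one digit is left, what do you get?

2

1+6+8+1+8+4+0+3+6+2+9+5+2+8+2+1+2+3+2+6+8+9+2+1+3+9+9+8 = 128
1+2+8 = 11
1+1 = 2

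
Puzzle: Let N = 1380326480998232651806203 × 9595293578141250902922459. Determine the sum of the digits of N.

234

1380326480998232651806203 × 9595293578141250902922459 = 13244637818860653154994750554272960796697604213177
Sum of its 50 digits: 234.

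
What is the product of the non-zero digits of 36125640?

4320

3×6×1×2×5×6×4 = 4320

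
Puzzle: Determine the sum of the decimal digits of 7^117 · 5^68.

7^117 · 5^68 = 254935887976680715879457123861694969873901319236699697254919238457886964322324948272147123943644829476679568303065792633788078092038631439208984375
Sum of its 147 digits: 754.

754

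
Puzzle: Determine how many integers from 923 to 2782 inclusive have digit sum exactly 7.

The integers in [923, 2782] that have digit sum exactly 7: 1006, 1015, 1024, 1033, 1042, 1051, …, 2410, 2500.
49 qualify.

49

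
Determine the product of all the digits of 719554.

7×1×9×5×5×4 = 6300

6300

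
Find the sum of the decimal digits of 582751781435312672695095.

111

5+8+2+7+5+1+7+8+1+4+3+5+3+1+2+6+7+2+6+9+5+0+9+5 = 111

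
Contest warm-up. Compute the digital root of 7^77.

The digital root of n equals n mod 9 (or 9 when 9 | n), so we need 7^77 mod 9.
7^77 ≡ 4 (mod 9), so the digital root is 4.

4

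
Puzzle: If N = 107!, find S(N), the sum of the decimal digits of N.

594

107! = 12265202031961379393517517010387338887131568154382945052653251412013535324922144249034658613287059061933743916719318560380966506520420000368175349760000000000000000000000000
Sum of its 173 digits: 594.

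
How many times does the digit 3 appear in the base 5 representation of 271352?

1

271352 in base 5 is 32140402.
The digit 3 appears 1 time.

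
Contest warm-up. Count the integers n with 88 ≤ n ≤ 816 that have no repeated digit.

The integers in [88, 816] that have no repeated digit: 89, 90, 91, 92, 93, 94, …, 815, 816.
528 qualify.

528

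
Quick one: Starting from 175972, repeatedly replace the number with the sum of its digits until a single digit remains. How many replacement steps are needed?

2

175972 → 31 → 4 (2 steps)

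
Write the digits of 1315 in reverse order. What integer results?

5131

Reversing 1315 gives 5131.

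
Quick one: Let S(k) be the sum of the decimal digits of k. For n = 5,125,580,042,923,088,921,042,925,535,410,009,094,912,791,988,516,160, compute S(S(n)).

11

First digit sum: 209.
2+0+9 = 11.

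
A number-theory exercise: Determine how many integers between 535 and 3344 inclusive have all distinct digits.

The integers in [535, 3344] that have all distinct digits: 536, 537, 538, 539, 540, 541, …, 3297, 3298.
1508 qualify.

1508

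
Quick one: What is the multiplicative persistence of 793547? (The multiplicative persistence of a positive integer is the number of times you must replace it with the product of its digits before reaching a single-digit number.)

2

793547 → 26460 → 0 (2 steps)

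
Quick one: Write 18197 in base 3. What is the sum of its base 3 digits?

15

18197 in base 3 is 220221222.
Digit sum: 2+2+0+2+2+1+2+2+2 = 15.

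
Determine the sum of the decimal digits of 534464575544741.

68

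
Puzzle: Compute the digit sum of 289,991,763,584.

2+8+9+9+9+1+7+6+3+5+8+4 = 71

71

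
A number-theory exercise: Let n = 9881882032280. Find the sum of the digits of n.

9+8+8+1+8+8+2+0+3+2+2+8+0 = 59

59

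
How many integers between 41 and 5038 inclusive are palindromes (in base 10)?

The integers in [41, 5038] that are palindromes (in base 10): 44, 55, 66, 77, 88, 99, …, 4994, 5005.
137 qualify.

137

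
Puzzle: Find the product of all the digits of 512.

5×1×2 = 10

10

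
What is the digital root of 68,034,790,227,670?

7

6+8+0+3+4+7+9+0+2+2+7+6+7+0 = 61
6+1 = 7
(Equivalently, 68,034,790,227,670 mod 9 = 7.)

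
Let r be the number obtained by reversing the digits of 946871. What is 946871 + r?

1125520

Reverse of 946871 is 178649.
946871 + 178649 = 1125520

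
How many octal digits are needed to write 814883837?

10

814883837 in base 8 is 6044421775, which has 10 digits.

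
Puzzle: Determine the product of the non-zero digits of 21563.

180

2×1×5×6×3 = 180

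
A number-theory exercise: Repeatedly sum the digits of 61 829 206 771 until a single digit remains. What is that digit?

4

6+1+8+2+9+2+0+6+7+7+1 = 49
4+9 = 13
1+3 = 4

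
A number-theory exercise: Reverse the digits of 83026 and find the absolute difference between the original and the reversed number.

Reverse of 83026 is 62038.
|83026 − 62038| = 20988

20988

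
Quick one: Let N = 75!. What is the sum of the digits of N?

432

75! = 24809140811395398091946477116594033660926243886570122837795894512655842677572867409443815424000000000000000000
Sum of its 110 digits: 432.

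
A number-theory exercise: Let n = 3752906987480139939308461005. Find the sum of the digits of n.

3+7+5+2+9+0+6+9+8+7+4+8+0+1+3+9+9+3+9+3+0+8+4+6+1+0+0+5 = 129

129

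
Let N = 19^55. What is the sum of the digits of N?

19^55 = 21451025166995254149858876344653692285151317490817439630771066475687099
Sum of its 71 digits: 334.

334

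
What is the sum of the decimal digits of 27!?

27! = 10888869450418352160768000000
Sum of its 29 digits: 108.

108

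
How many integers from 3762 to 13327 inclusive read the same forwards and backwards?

The integers in [3762, 13327] that read the same forwards and backwards: 3773, 3883, 3993, 4004, 4114, 4224, …, 13131, 13231.
96 qualify.

96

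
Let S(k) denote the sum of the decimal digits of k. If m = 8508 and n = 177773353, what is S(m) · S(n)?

S(8508) = 8+5+0+8 = 21.
S(177773353) = 1+7+7+7+7+3+3+5+3 = 43.
21 · 43 = 903.

903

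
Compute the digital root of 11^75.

The digital root of n equals n mod 9 (or 9 when 9 | n), so we need 11^75 mod 9.
11^75 ≡ 8 (mod 9), so the digital root is 8.

8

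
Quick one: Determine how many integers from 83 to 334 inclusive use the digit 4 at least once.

44

The integers in [83, 334] that use the digit 4 at least once: 84, 94, 104, 114, 124, 134, …, 324, 334.
44 qualify.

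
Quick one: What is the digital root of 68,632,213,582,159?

6+8+6+3+2+2+1+3+5+8+2+1+5+9 = 61
6+1 = 7
(Equivalently, 68,632,213,582,159 mod 9 = 7.)

7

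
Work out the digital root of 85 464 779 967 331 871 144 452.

7

8+5+4+6+4+7+7+9+9+6+7+3+3+1+8+7+1+1+4+4+4+5+2 = 115
1+1+5 = 7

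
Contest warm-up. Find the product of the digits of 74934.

7×4×9×3×4 = 3024

3024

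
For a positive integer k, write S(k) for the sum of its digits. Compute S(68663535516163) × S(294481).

1792

S(68663535516163) = 6+8+6+6+3+5+3+5+5+1+6+1+6+3 = 64.
S(294481) = 2+9+4+4+8+1 = 28.
64 · 28 = 1792.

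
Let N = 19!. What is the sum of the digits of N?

45

19! = 121645100408832000
Sum of its 18 digits: 45.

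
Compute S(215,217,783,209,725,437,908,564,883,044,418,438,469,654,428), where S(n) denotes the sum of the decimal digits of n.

2+1+5+2+1+7+7+8+3+2+0+9+7+2+5+4+3+7+9+0+8+5+6+4+8+8+3+0+4+4+4+1+8+4+3+8+4+6+9+6+5+4+4+2+8 = 210

210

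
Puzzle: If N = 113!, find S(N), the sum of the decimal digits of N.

666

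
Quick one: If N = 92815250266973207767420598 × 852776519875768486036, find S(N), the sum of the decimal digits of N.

92815250266973207767420598 × 852776519875768486036 = 79150666114067903993524270149986774715301769528
Sum of its 47 digits: 221.

221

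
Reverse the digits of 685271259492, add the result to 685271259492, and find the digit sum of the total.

48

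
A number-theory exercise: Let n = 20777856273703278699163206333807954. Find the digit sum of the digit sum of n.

First digit sum: 165.
1+6+5 = 12.

12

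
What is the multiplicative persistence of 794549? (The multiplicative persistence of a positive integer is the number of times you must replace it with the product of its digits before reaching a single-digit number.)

794549 → 45360 → 0 (2 steps)

2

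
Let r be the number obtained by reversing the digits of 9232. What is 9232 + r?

Reverse of 9232 is 2329.
9232 + 2329 = 11561

11561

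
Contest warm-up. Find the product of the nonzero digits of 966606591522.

9×6×6×6×6×5×9×1×5×2×2 = 10497600

10497600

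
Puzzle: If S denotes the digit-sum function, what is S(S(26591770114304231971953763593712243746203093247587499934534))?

16

First digit sum: 259.
2+5+9 = 16.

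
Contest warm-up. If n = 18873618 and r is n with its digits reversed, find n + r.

100511499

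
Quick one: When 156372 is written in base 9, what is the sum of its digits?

28

156372 in base 9 is 257446.
Digit sum: 2+5+7+4+4+6 = 28.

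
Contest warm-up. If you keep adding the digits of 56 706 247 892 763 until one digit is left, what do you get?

5+6+7+0+6+2+4+7+8+9+2+7+6+3 = 72
7+2 = 9

9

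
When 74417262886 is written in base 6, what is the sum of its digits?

31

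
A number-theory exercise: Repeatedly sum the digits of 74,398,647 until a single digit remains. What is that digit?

7+4+3+9+8+6+4+7 = 48
4+8 = 12
1+2 = 3
(Equivalently, 74,398,647 mod 9 = 3.)

3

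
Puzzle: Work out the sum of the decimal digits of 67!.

67! = 36471110918188685288249859096605464427167635314049524593701628500267962436943872000000000000000
Sum of its 95 digits: 369.

369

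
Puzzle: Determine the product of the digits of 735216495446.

7×3×5×2×1×6×4×9×5×4×4×6 = 21772800

21772800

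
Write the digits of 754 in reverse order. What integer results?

Reversing 754 gives 457.

457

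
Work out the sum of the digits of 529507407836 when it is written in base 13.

56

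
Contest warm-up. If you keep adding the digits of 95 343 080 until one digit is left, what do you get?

9+5+3+4+3+0+8+0 = 32
3+2 = 5
(Equivalently, 95 343 080 mod 9 = 5.)

5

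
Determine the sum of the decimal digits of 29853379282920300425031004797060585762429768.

189

2+9+8+5+3+3+7+9+2+8+2+9+2+0+3+0+0+4+2+5+0+3+1+0+0+4+7+9+7+0+6+0+5+8+5+7+6+2+4+2+9+7+6+8 = 189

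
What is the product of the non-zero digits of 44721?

224

4×4×7×2×1 = 224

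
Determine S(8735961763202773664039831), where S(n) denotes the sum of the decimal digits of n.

116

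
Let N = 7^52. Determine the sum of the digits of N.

196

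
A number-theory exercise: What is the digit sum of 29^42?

271

29^42 = 26346074268992142099064516382762907506814419719803282255713641
Sum of its 62 digits: 271.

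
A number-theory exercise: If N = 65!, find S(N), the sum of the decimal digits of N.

351

65! = 8247650592082470666723170306785496252186258551345437492922123134388955774976000000000000000
Sum of its 91 digits: 351.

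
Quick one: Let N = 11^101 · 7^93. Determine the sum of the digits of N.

11^101 · 7^93 = 5953589987595089316958476246406072671588745963235669909954575394447723295598637919729558828055169093562515447123297085308908264509772575087339068886723364313826382394247743215997552477
Sum of its 184 digits: 941.

941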